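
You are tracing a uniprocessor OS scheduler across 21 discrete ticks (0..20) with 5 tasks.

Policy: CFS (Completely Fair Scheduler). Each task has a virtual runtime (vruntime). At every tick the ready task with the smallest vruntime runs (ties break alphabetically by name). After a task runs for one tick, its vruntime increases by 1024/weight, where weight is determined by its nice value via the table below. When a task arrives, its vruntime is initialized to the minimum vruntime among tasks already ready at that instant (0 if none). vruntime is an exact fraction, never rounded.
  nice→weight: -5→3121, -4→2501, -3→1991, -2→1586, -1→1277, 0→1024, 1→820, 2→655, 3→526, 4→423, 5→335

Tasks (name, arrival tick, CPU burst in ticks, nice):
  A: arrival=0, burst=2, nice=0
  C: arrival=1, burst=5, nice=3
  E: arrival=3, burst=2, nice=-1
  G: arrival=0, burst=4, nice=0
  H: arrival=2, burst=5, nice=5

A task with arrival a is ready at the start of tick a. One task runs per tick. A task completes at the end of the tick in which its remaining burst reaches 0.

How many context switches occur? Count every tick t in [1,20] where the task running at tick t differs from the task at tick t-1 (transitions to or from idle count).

context switches = 15

t=0: vr[A=0 G=0] → run A
t=1: vr[A=1 C=0 G=0] → run C
t=2: vr[A=1 C=512/263 G=0 H=0] → run G
t=3: vr[A=1 C=512/263 E=0 G=1 H=0] → run E
t=4: vr[A=1 C=512/263 E=1024/1277 G=1 H=0] → run H
t=5: vr[A=1 C=512/263 E=1024/1277 G=1 H=1024/335] → run E
t=6: vr[A=1 C=512/263 G=1 H=1024/335] → run A
t=7: vr[C=512/263 G=1 H=1024/335] → run G
t=8: vr[C=512/263 G=2 H=1024/335] → run C
t=9: vr[C=1024/263 G=2 H=1024/335] → run G
t=10: vr[C=1024/263 G=3 H=1024/335] → run G
t=11: vr[C=1024/263 H=1024/335] → run H
t=12: vr[C=1024/263 H=2048/335] → run C
t=13: vr[C=1536/263 H=2048/335] → run C
t=14: vr[C=2048/263 H=2048/335] → run H
t=15: vr[C=2048/263 H=3072/335] → run C
t=16: vr[H=3072/335] → run H
t=17: vr[H=4096/335] → run H
t=18: (idle)
t=19: (idle)
t=20: (idle)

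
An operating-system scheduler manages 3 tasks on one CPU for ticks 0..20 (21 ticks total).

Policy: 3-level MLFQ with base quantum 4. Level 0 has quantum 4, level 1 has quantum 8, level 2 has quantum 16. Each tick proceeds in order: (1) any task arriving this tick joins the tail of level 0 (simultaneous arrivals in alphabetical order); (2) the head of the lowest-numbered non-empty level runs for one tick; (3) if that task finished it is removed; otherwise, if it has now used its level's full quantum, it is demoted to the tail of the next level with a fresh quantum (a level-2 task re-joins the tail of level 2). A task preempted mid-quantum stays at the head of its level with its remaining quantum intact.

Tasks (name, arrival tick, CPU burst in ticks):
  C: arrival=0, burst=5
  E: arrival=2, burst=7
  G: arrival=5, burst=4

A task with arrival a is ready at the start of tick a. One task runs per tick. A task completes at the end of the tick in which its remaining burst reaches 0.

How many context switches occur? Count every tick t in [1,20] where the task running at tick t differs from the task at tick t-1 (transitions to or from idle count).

t=0: L0/L1/L2 = C/-/- → run C
t=1: L0/L1/L2 = C/-/- → run C
t=2: L0/L1/L2 = CE/-/- → run C
t=3: L0/L1/L2 = CE/-/- → run C
t=4: L0/L1/L2 = E/C/- → run E
t=5: L0/L1/L2 = EG/C/- → run E
t=6: L0/L1/L2 = EG/C/- → run E
t=7: L0/L1/L2 = EG/C/- → run E
t=8: L0/L1/L2 = G/CE/- → run G
t=9: L0/L1/L2 = G/CE/- → run G
t=10: L0/L1/L2 = G/CE/- → run G
t=11: L0/L1/L2 = G/CE/- → run G
t=12: L0/L1/L2 = -/CE/- → run C
t=13: L0/L1/L2 = -/E/- → run E
t=14: L0/L1/L2 = -/E/- → run E
t=15: L0/L1/L2 = -/E/- → run E
t=16: (idle)
t=17: (idle)
t=18: (idle)
t=19: (idle)
t=20: (idle)

context switches = 5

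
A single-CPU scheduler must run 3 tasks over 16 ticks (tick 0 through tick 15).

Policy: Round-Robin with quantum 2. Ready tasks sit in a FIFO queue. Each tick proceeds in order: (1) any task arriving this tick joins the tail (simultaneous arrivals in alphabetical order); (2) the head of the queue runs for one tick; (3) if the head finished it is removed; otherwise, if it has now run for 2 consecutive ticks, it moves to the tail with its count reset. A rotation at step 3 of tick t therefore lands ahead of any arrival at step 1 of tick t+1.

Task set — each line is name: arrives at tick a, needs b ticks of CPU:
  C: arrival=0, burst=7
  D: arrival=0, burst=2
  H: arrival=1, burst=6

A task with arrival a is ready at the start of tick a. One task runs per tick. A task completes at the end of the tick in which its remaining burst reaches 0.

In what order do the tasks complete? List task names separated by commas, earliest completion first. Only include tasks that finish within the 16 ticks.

completion order = D, H, C

t=0: queue=[C,D] q_used=0 → run C
t=1: queue=[C,D,H] q_used=1 → run C
t=2: queue=[D,H,C] q_used=0 → run D
t=3: queue=[D,H,C] q_used=1 → run D
t=4: queue=[H,C] q_used=0 → run H
t=5: queue=[H,C] q_used=1 → run H
t=6: queue=[C,H] q_used=0 → run C
t=7: queue=[C,H] q_used=1 → run C
t=8: queue=[H,C] q_used=0 → run H
t=9: queue=[H,C] q_used=1 → run H
t=10: queue=[C,H] q_used=0 → run C
t=11: queue=[C,H] q_used=1 → run C
t=12: queue=[H,C] q_used=0 → run H
t=13: queue=[H,C] q_used=1 → run H
t=14: queue=[C] q_used=0 → run C
t=15: (idle)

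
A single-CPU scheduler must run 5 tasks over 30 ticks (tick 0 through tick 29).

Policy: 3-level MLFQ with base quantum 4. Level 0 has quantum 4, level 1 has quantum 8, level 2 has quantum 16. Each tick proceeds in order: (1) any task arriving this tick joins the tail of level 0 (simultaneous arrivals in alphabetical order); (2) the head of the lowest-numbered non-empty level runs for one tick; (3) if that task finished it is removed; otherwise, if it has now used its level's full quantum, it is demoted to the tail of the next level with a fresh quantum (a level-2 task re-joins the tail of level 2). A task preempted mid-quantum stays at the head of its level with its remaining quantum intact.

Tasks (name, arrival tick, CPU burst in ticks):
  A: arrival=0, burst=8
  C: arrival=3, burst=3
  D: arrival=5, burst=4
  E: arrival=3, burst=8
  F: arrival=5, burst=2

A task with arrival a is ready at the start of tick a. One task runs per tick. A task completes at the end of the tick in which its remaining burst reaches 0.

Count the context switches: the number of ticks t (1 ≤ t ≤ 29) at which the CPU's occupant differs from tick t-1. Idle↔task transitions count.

t=0: L0/L1/L2 = A/-/- → run A
t=1: L0/L1/L2 = A/-/- → run A
t=2: L0/L1/L2 = A/-/- → run A
t=3: L0/L1/L2 = ACE/-/- → run A
t=4: L0/L1/L2 = CE/A/- → run C
t=5: L0/L1/L2 = CEDF/A/- → run C
t=6: L0/L1/L2 = CEDF/A/- → run C
t=7: L0/L1/L2 = EDF/A/- → run E
t=8: L0/L1/L2 = EDF/A/- → run E
t=9: L0/L1/L2 = EDF/A/- → run E
t=10: L0/L1/L2 = EDF/A/- → run E
t=11: L0/L1/L2 = DF/AE/- → run D
t=12: L0/L1/L2 = DF/AE/- → run D
t=13: L0/L1/L2 = DF/AE/- → run D
t=14: L0/L1/L2 = DF/AE/- → run D
t=15: L0/L1/L2 = F/AE/- → run F
t=16: L0/L1/L2 = F/AE/- → run F
t=17: L0/L1/L2 = -/AE/- → run A
t=18: L0/L1/L2 = -/AE/- → run A
t=19: L0/L1/L2 = -/AE/- → run A
t=20: L0/L1/L2 = -/AE/- → run A
t=21: L0/L1/L2 = -/E/- → run E
t=22: L0/L1/L2 = -/E/- → run E
t=23: L0/L1/L2 = -/E/- → run E
t=24: L0/L1/L2 = -/E/- → run E
t=25: (idle)
t=26: (idle)
t=27: (idle)
t=28: (idle)
t=29: (idle)

context switches = 7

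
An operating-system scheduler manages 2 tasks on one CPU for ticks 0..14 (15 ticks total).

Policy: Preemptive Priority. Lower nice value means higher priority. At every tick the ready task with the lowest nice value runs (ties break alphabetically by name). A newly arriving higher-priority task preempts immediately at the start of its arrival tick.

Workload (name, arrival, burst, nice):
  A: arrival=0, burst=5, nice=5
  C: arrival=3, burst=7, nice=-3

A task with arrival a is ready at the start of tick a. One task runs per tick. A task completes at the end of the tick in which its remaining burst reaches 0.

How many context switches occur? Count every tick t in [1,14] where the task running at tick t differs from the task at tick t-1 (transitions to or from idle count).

t=0: ready={A} → run A
t=1: ready={A} → run A
t=2: ready={A} → run A
t=3: ready={A,C} → run C
t=4: ready={A,C} → run C
t=5: ready={A,C} → run C
t=6: ready={A,C} → run C
t=7: ready={A,C} → run C
t=8: ready={A,C} → run C
t=9: ready={A,C} → run C
t=10: ready={A} → run A
t=11: ready={A} → run A
t=12: (idle)
t=13: (idle)
t=14: (idle)

context switches = 3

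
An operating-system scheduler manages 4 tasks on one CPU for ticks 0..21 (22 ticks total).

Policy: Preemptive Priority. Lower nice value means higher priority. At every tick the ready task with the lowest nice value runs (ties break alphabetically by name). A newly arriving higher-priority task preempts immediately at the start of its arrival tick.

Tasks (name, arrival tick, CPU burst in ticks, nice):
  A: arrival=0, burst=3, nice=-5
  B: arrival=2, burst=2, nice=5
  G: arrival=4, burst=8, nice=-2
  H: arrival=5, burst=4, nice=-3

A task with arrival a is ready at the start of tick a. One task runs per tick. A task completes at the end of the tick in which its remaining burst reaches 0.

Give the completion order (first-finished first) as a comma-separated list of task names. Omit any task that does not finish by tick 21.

completion order = A, H, G, B

t=0: ready={A} → run A
t=1: ready={A} → run A
t=2: ready={A,B} → run A
t=3: ready={B} → run B
t=4: ready={B,G} → run G
t=5: ready={B,G,H} → run H
t=6: ready={B,G,H} → run H
t=7: ready={B,G,H} → run H
t=8: ready={B,G,H} → run H
t=9: ready={B,G} → run G
t=10: ready={B,G} → run G
t=11: ready={B,G} → run G
t=12: ready={B,G} → run G
t=13: ready={B,G} → run G
t=14: ready={B,G} → run G
t=15: ready={B,G} → run G
t=16: ready={B} → run B
t=17: (idle)
t=18: (idle)
t=19: (idle)
t=20: (idle)
t=21: (idle)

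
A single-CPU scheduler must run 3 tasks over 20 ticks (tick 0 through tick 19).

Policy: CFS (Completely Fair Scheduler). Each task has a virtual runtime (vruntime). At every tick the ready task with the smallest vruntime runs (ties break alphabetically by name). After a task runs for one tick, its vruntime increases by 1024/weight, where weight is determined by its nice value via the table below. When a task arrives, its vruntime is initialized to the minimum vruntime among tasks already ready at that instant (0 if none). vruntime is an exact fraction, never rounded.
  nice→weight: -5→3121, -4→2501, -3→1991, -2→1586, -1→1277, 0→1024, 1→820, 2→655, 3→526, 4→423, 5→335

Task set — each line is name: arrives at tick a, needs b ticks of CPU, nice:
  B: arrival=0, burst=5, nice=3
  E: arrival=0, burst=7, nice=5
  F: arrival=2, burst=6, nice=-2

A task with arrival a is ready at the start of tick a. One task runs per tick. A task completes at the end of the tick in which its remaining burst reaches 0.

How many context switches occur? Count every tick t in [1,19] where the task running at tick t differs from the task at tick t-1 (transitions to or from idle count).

context switches = 12

t=0: vr[B=0 E=0] → run B
t=1: vr[B=512/263 E=0] → run E
t=2: vr[B=512/263 E=1024/335 F=512/263] → run B
t=3: vr[B=1024/263 E=1024/335 F=512/263] → run F
t=4: vr[B=1024/263 E=1024/335 F=540672/208559] → run F
t=5: vr[B=1024/263 E=1024/335 F=675328/208559] → run E
t=6: vr[B=1024/263 E=2048/335 F=675328/208559] → run F
t=7: vr[B=1024/263 E=2048/335 F=809984/208559] → run F
t=8: vr[B=1024/263 E=2048/335 F=944640/208559] → run B
t=9: vr[B=1536/263 E=2048/335 F=944640/208559] → run F
t=10: vr[B=1536/263 E=2048/335 F=1079296/208559] → run F
t=11: vr[B=1536/263 E=2048/335] → run B
t=12: vr[B=2048/263 E=2048/335] → run E
t=13: vr[B=2048/263 E=3072/335] → run B
t=14: vr[E=3072/335] → run E
t=15: vr[E=4096/335] → run E
t=16: vr[E=1024/67] → run E
t=17: vr[E=6144/335] → run E
t=18: (idle)
t=19: (idle)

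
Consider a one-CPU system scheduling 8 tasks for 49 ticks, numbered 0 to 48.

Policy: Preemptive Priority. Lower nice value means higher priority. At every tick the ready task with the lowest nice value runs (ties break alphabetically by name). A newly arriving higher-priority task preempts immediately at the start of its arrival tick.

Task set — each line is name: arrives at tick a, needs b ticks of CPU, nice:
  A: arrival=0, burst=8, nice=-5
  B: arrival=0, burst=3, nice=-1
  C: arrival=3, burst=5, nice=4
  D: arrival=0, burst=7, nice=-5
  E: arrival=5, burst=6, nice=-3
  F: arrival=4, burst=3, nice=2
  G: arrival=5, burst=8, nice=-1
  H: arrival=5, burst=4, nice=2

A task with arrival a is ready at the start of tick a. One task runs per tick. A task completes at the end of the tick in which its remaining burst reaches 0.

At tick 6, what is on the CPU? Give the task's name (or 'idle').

running at tick 6 = A

t=0: ready={A,B,D} → run A
t=1: ready={A,B,D} → run A
t=2: ready={A,B,D} → run A
t=3: ready={A,B,C,D} → run A
t=4: ready={A,B,C,D,F} → run A
t=5: ready={A,B,C,D,E,F,G,H} → run A
t=6: ready={A,B,C,D,E,F,G,H} → run A
t=7: ready={A,B,C,D,E,F,G,H} → run A
t=8: ready={B,C,D,E,F,G,H} → run D
t=9: ready={B,C,D,E,F,G,H} → run D
t=10: ready={B,C,D,E,F,G,H} → run D
t=11: ready={B,C,D,E,F,G,H} → run D
t=12: ready={B,C,D,E,F,G,H} → run D
t=13: ready={B,C,D,E,F,G,H} → run D
t=14: ready={B,C,D,E,F,G,H} → run D
t=15: ready={B,C,E,F,G,H} → run E
t=16: ready={B,C,E,F,G,H} → run E
t=17: ready={B,C,E,F,G,H} → run E
t=18: ready={B,C,E,F,G,H} → run E
t=19: ready={B,C,E,F,G,H} → run E
t=20: ready={B,C,E,F,G,H} → run E
t=21: ready={B,C,F,G,H} → run B
t=22: ready={B,C,F,G,H} → run B
t=23: ready={B,C,F,G,H} → run B
t=24: ready={C,F,G,H} → run G
t=25: ready={C,F,G,H} → run G
t=26: ready={C,F,G,H} → run G
t=27: ready={C,F,G,H} → run G
t=28: ready={C,F,G,H} → run G
t=29: ready={C,F,G,H} → run G
t=30: ready={C,F,G,H} → run G
t=31: ready={C,F,G,H} → run G
t=32: ready={C,F,H} → run F
t=33: ready={C,F,H} → run F
t=34: ready={C,F,H} → run F
t=35: ready={C,H} → run H
t=36: ready={C,H} → run H
t=37: ready={C,H} → run H
t=38: ready={C,H} → run H
t=39: ready={C} → run C
t=40: ready={C} → run C
t=41: ready={C} → run C
t=42: ready={C} → run C
t=43: ready={C} → run C
t=44: (idle)
t=45: (idle)
t=46: (idle)
t=47: (idle)
t=48: (idle)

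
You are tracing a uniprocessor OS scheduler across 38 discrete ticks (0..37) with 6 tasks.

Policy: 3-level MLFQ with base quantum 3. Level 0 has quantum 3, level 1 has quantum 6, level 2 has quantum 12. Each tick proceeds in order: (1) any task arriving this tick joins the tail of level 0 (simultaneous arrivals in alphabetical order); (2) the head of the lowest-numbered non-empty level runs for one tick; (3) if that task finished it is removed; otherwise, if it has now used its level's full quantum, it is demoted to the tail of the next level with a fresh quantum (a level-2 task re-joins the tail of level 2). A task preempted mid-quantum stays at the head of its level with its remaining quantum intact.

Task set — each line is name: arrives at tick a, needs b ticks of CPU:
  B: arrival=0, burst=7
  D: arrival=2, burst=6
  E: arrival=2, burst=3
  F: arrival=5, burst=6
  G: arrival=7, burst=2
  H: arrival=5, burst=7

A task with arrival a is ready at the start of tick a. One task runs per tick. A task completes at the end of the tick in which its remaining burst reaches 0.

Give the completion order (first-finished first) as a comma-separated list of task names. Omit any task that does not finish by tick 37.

completion order = E, G, B, D, F, H

t=0: L0/L1/L2 = B/-/- → run B
t=1: L0/L1/L2 = B/-/- → run B
t=2: L0/L1/L2 = BDE/-/- → run B
t=3: L0/L1/L2 = DE/B/- → run D
t=4: L0/L1/L2 = DE/B/- → run D
t=5: L0/L1/L2 = DEFH/B/- → run D
t=6: L0/L1/L2 = EFH/BD/- → run E
t=7: L0/L1/L2 = EFHG/BD/- → run E
t=8: L0/L1/L2 = EFHG/BD/- → run E
t=9: L0/L1/L2 = FHG/BD/- → run F
t=10: L0/L1/L2 = FHG/BD/- → run F
t=11: L0/L1/L2 = FHG/BD/- → run F
t=12: L0/L1/L2 = HG/BDF/- → run H
t=13: L0/L1/L2 = HG/BDF/- → run H
t=14: L0/L1/L2 = HG/BDF/- → run H
t=15: L0/L1/L2 = G/BDFH/- → run G
t=16: L0/L1/L2 = G/BDFH/- → run G
t=17: L0/L1/L2 = -/BDFH/- → run B
t=18: L0/L1/L2 = -/BDFH/- → run B
t=19: L0/L1/L2 = -/BDFH/- → run B
t=20: L0/L1/L2 = -/BDFH/- → run B
t=21: L0/L1/L2 = -/DFH/- → run D
t=22: L0/L1/L2 = -/DFH/- → run D
t=23: L0/L1/L2 = -/DFH/- → run D
t=24: L0/L1/L2 = -/FH/- → run F
t=25: L0/L1/L2 = -/FH/- → run F
t=26: L0/L1/L2 = -/FH/- → run F
t=27: L0/L1/L2 = -/H/- → run H
t=28: L0/L1/L2 = -/H/- → run H
t=29: L0/L1/L2 = -/H/- → run H
t=30: L0/L1/L2 = -/H/- → run H
t=31: (idle)
t=32: (idle)
t=33: (idle)
t=34: (idle)
t=35: (idle)
t=36: (idle)
t=37: (idle)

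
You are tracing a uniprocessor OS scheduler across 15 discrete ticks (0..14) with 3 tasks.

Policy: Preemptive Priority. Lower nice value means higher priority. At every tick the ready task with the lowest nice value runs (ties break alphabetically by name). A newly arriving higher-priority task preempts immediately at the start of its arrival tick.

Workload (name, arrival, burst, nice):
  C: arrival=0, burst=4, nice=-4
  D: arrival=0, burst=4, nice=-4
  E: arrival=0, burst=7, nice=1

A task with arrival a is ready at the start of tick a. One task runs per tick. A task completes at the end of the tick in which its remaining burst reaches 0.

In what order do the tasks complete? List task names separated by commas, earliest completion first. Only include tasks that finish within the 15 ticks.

t=0: ready={C,D,E} → run C
t=1: ready={C,D,E} → run C
t=2: ready={C,D,E} → run C
t=3: ready={C,D,E} → run C
t=4: ready={D,E} → run D
t=5: ready={D,E} → run D
t=6: ready={D,E} → run D
t=7: ready={D,E} → run D
t=8: ready={E} → run E
t=9: ready={E} → run E
t=10: ready={E} → run E
t=11: ready={E} → run E
t=12: ready={E} → run E
t=13: ready={E} → run E
t=14: ready={E} → run E

completion order = C, D, E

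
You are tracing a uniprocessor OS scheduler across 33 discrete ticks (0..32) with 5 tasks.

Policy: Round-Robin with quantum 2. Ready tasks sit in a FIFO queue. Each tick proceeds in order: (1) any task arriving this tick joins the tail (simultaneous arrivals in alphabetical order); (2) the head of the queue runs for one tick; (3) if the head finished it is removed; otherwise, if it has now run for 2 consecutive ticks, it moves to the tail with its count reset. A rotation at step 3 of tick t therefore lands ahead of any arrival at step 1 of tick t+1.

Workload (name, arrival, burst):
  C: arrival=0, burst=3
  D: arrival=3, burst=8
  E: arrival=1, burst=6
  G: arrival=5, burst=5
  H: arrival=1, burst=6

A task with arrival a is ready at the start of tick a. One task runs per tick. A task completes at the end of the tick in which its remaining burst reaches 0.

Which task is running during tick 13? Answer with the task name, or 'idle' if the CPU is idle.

t=0: queue=[C] q_used=0 → run C
t=1: queue=[C,E,H] q_used=1 → run C
t=2: queue=[E,H,C] q_used=0 → run E
t=3: queue=[E,H,C,D] q_used=1 → run E
t=4: queue=[H,C,D,E] q_used=0 → run H
t=5: queue=[H,C,D,E,G] q_used=1 → run H
t=6: queue=[C,D,E,G,H] q_used=0 → run C
t=7: queue=[D,E,G,H] q_used=0 → run D
t=8: queue=[D,E,G,H] q_used=1 → run D
t=9: queue=[E,G,H,D] q_used=0 → run E
t=10: queue=[E,G,H,D] q_used=1 → run E
t=11: queue=[G,H,D,E] q_used=0 → run G
t=12: queue=[G,H,D,E] q_used=1 → run G
t=13: queue=[H,D,E,G] q_used=0 → run H
t=14: queue=[H,D,E,G] q_used=1 → run H
t=15: queue=[D,E,G,H] q_used=0 → run D
t=16: queue=[D,E,G,H] q_used=1 → run D
t=17: queue=[E,G,H,D] q_used=0 → run E
t=18: queue=[E,G,H,D] q_used=1 → run E
t=19: queue=[G,H,D] q_used=0 → run G
t=20: queue=[G,H,D] q_used=1 → run G
t=21: queue=[H,D,G] q_used=0 → run H
t=22: queue=[H,D,G] q_used=1 → run H
t=23: queue=[D,G] q_used=0 → run D
t=24: queue=[D,G] q_used=1 → run D
t=25: queue=[G,D] q_used=0 → run G
t=26: queue=[D] q_used=0 → run D
t=27: queue=[D] q_used=1 → run D
t=28: (idle)
t=29: (idle)
t=30: (idle)
t=31: (idle)
t=32: (idle)

running at tick 13 = H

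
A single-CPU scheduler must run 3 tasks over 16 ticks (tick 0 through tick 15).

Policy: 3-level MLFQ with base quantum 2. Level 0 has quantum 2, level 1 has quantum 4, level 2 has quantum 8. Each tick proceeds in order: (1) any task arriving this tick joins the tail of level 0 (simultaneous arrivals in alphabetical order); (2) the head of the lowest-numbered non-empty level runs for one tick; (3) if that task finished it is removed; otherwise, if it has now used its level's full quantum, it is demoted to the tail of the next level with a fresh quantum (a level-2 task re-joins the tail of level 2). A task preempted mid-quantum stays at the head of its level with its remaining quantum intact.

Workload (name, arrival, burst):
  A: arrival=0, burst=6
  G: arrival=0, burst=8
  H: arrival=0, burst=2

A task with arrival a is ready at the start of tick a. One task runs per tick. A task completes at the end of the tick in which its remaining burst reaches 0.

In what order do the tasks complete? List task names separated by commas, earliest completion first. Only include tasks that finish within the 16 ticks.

completion order = H, A, G

t=0: L0/L1/L2 = AGH/-/- → run A
t=1: L0/L1/L2 = AGH/-/- → run A
t=2: L0/L1/L2 = GH/A/- → run G
t=3: L0/L1/L2 = GH/A/- → run G
t=4: L0/L1/L2 = H/AG/- → run H
t=5: L0/L1/L2 = H/AG/- → run H
t=6: L0/L1/L2 = -/AG/- → run A
t=7: L0/L1/L2 = -/AG/- → run A
t=8: L0/L1/L2 = -/AG/- → run A
t=9: L0/L1/L2 = -/AG/- → run A
t=10: L0/L1/L2 = -/G/- → run G
t=11: L0/L1/L2 = -/G/- → run G
t=12: L0/L1/L2 = -/G/- → run G
t=13: L0/L1/L2 = -/G/- → run G
t=14: L0/L1/L2 = -/-/G → run G
t=15: L0/L1/L2 = -/-/G → run G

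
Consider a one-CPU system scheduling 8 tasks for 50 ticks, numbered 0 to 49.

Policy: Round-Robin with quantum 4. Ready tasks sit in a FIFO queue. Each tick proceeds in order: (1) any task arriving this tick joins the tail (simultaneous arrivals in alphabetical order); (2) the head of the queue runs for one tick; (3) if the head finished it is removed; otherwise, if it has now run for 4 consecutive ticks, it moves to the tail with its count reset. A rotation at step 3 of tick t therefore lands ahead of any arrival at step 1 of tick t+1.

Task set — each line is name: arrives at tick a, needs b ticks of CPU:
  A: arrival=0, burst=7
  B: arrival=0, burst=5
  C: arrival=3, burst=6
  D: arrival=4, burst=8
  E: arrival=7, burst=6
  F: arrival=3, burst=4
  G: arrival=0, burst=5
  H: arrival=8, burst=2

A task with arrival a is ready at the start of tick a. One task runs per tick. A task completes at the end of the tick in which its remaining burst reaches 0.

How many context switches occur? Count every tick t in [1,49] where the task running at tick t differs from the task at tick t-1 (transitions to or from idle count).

context switches = 14

t=0: queue=[A,B,G] q_used=0 → run A
t=1: queue=[A,B,G] q_used=1 → run A
t=2: queue=[A,B,G] q_used=2 → run A
t=3: queue=[A,B,G,C,F] q_used=3 → run A
t=4: queue=[B,G,C,F,A,D] q_used=0 → run B
t=5: queue=[B,G,C,F,A,D] q_used=1 → run B
t=6: queue=[B,G,C,F,A,D] q_used=2 → run B
t=7: queue=[B,G,C,F,A,D,E] q_used=3 → run B
t=8: queue=[G,C,F,A,D,E,B,H] q_used=0 → run G
t=9: queue=[G,C,F,A,D,E,B,H] q_used=1 → run G
t=10: queue=[G,C,F,A,D,E,B,H] q_used=2 → run G
t=11: queue=[G,C,F,A,D,E,B,H] q_used=3 → run G
t=12: queue=[C,F,A,D,E,B,H,G] q_used=0 → run C
t=13: queue=[C,F,A,D,E,B,H,G] q_used=1 → run C
t=14: queue=[C,F,A,D,E,B,H,G] q_used=2 → run C
t=15: queue=[C,F,A,D,E,B,H,G] q_used=3 → run C
t=16: queue=[F,A,D,E,B,H,G,C] q_used=0 → run F
t=17: queue=[F,A,D,E,B,H,G,C] q_used=1 → run F
t=18: queue=[F,A,D,E,B,H,G,C] q_used=2 → run F
t=19: queue=[F,A,D,E,B,H,G,C] q_used=3 → run F
t=20: queue=[A,D,E,B,H,G,C] q_used=0 → run A
t=21: queue=[A,D,E,B,H,G,C] q_used=1 → run A
t=22: queue=[A,D,E,B,H,G,C] q_used=2 → run A
t=23: queue=[D,E,B,H,G,C] q_used=0 → run D
t=24: queue=[D,E,B,H,G,C] q_used=1 → run D
t=25: queue=[D,E,B,H,G,C] q_used=2 → run D
t=26: queue=[D,E,B,H,G,C] q_used=3 → run D
t=27: queue=[E,B,H,G,C,D] q_used=0 → run E
t=28: queue=[E,B,H,G,C,D] q_used=1 → run E
t=29: queue=[E,B,H,G,C,D] q_used=2 → run E
t=30: queue=[E,B,H,G,C,D] q_used=3 → run E
t=31: queue=[B,H,G,C,D,E] q_used=0 → run B
t=32: queue=[H,G,C,D,E] q_used=0 → run H
t=33: queue=[H,G,C,D,E] q_used=1 → run H
t=34: queue=[G,C,D,E] q_used=0 → run G
t=35: queue=[C,D,E] q_used=0 → run C
t=36: queue=[C,D,E] q_used=1 → run C
t=37: queue=[D,E] q_used=0 → run D
t=38: queue=[D,E] q_used=1 → run D
t=39: queue=[D,E] q_used=2 → run D
t=40: queue=[D,E] q_used=3 → run D
t=41: queue=[E] q_used=0 → run E
t=42: queue=[E] q_used=1 → run E
t=43: (idle)
t=44: (idle)
t=45: (idle)
t=46: (idle)
t=47: (idle)
t=48: (idle)
t=49: (idle)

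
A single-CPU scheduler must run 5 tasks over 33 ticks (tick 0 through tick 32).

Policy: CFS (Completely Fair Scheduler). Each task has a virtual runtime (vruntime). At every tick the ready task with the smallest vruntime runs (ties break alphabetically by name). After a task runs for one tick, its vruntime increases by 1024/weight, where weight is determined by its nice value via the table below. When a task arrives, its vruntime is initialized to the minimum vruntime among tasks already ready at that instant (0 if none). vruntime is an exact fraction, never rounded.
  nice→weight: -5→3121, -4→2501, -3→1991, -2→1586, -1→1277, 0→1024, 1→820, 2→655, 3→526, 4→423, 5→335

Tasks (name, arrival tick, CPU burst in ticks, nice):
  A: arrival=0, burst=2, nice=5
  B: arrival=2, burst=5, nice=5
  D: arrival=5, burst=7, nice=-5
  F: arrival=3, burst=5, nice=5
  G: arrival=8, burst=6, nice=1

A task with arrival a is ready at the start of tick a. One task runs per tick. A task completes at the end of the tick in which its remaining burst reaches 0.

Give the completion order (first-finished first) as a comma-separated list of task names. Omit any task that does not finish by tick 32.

completion order = A, D, B, G, F

t=0: vr[A=0] → run A
t=1: vr[A=1024/335] → run A
t=2: vr[B=0] → run B
t=3: vr[B=1024/335 F=1024/335] → run B
t=4: vr[B=2048/335 F=1024/335] → run F
t=5: vr[B=2048/335 D=2048/335 F=2048/335] → run B
t=6: vr[B=3072/335 D=2048/335 F=2048/335] → run D
t=7: vr[B=3072/335 D=6734848/1045535 F=2048/335] → run F
t=8: vr[B=3072/335 D=6734848/1045535 F=3072/335 G=6734848/1045535] → run D
t=9: vr[B=3072/335 D=7077888/1045535 F=3072/335 G=6734848/1045535] → run G
t=10: vr[B=3072/335 D=7077888/1045535 F=3072/335 G=65932032/8573387] → run D
t=11: vr[B=3072/335 D=7420928/1045535 F=3072/335 G=65932032/8573387] → run D
t=12: vr[B=3072/335 D=7763968/1045535 F=3072/335 G=65932032/8573387] → run D
t=13: vr[B=3072/335 D=8107008/1045535 F=3072/335 G=65932032/8573387] → run G
t=14: vr[B=3072/335 D=8107008/1045535 F=3072/335 G=383191552/42866935] → run D
t=15: vr[B=3072/335 D=8450048/1045535 F=3072/335 G=383191552/42866935] → run D
t=16: vr[B=3072/335 F=3072/335 G=383191552/42866935] → run G
t=17: vr[B=3072/335 F=3072/335 G=436722944/42866935] → run B
t=18: vr[B=4096/335 F=3072/335 G=436722944/42866935] → run F
t=19: vr[B=4096/335 F=4096/335 G=436722944/42866935] → run G
t=20: vr[B=4096/335 F=4096/335 G=490254336/42866935] → run G
t=21: vr[B=4096/335 F=4096/335 G=543785728/42866935] → run B
t=22: vr[F=4096/335 G=543785728/42866935] → run F
t=23: vr[F=1024/67 G=543785728/42866935] → run G
t=24: vr[F=1024/67] → run F
t=25: (idle)
t=26: (idle)
t=27: (idle)
t=28: (idle)
t=29: (idle)
t=30: (idle)
t=31: (idle)
t=32: (idle)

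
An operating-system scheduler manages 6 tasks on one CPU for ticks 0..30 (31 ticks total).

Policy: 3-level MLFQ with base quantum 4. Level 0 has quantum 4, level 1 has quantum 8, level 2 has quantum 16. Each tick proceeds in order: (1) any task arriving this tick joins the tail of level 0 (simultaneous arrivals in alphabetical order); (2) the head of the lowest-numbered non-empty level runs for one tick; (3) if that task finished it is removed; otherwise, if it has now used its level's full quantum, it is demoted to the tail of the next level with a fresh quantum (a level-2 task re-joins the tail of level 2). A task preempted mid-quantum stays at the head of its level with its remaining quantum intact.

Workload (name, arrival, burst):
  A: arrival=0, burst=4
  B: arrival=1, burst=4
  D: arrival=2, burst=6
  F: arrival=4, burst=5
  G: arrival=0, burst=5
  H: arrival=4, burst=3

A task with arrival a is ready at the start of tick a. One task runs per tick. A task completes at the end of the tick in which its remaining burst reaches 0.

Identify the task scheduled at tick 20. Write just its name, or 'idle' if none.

running at tick 20 = H

t=0: L0/L1/L2 = AG/-/- → run A
t=1: L0/L1/L2 = AGB/-/- → run A
t=2: L0/L1/L2 = AGBD/-/- → run A
t=3: L0/L1/L2 = AGBD/-/- → run A
t=4: L0/L1/L2 = GBDFH/-/- → run G
t=5: L0/L1/L2 = GBDFH/-/- → run G
t=6: L0/L1/L2 = GBDFH/-/- → run G
t=7: L0/L1/L2 = GBDFH/-/- → run G
t=8: L0/L1/L2 = BDFH/G/- → run B
t=9: L0/L1/L2 = BDFH/G/- → run B
t=10: L0/L1/L2 = BDFH/G/- → run B
t=11: L0/L1/L2 = BDFH/G/- → run B
t=12: L0/L1/L2 = DFH/G/- → run D
t=13: L0/L1/L2 = DFH/G/- → run D
t=14: L0/L1/L2 = DFH/G/- → run D
t=15: L0/L1/L2 = DFH/G/- → run D
t=16: L0/L1/L2 = FH/GD/- → run F
t=17: L0/L1/L2 = FH/GD/- → run F
t=18: L0/L1/L2 = FH/GD/- → run F
t=19: L0/L1/L2 = FH/GD/- → run F
t=20: L0/L1/L2 = H/GDF/- → run H
t=21: L0/L1/L2 = H/GDF/- → run H
t=22: L0/L1/L2 = H/GDF/- → run H
t=23: L0/L1/L2 = -/GDF/- → run G
t=24: L0/L1/L2 = -/DF/- → run D
t=25: L0/L1/L2 = -/DF/- → run D
t=26: L0/L1/L2 = -/F/- → run F
t=27: (idle)
t=28: (idle)
t=29: (idle)
t=30: (idle)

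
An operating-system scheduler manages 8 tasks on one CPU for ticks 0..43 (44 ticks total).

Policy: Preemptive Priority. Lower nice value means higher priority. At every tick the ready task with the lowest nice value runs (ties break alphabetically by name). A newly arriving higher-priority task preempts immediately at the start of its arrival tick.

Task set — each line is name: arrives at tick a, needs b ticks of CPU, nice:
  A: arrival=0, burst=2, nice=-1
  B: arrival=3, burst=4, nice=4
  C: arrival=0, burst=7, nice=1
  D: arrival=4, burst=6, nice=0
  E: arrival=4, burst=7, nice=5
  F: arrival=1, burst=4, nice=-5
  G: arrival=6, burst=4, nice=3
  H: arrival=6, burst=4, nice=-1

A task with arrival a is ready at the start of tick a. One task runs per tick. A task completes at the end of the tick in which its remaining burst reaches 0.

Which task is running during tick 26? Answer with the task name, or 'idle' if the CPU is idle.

t=0: ready={A,C} → run A
t=1: ready={A,C,F} → run F
t=2: ready={A,C,F} → run F
t=3: ready={A,B,C,F} → run F
t=4: ready={A,B,C,D,E,F} → run F
t=5: ready={A,B,C,D,E} → run A
t=6: ready={B,C,D,E,G,H} → run H
t=7: ready={B,C,D,E,G,H} → run H
t=8: ready={B,C,D,E,G,H} → run H
t=9: ready={B,C,D,E,G,H} → run H
t=10: ready={B,C,D,E,G} → run D
t=11: ready={B,C,D,E,G} → run D
t=12: ready={B,C,D,E,G} → run D
t=13: ready={B,C,D,E,G} → run D
t=14: ready={B,C,D,E,G} → run D
t=15: ready={B,C,D,E,G} → run D
t=16: ready={B,C,E,G} → run C
t=17: ready={B,C,E,G} → run C
t=18: ready={B,C,E,G} → run C
t=19: ready={B,C,E,G} → run C
t=20: ready={B,C,E,G} → run C
t=21: ready={B,C,E,G} → run C
t=22: ready={B,C,E,G} → run C
t=23: ready={B,E,G} → run G
t=24: ready={B,E,G} → run G
t=25: ready={B,E,G} → run G
t=26: ready={B,E,G} → run G
t=27: ready={B,E} → run B
t=28: ready={B,E} → run B
t=29: ready={B,E} → run B
t=30: ready={B,E} → run B
t=31: ready={E} → run E
t=32: ready={E} → run E
t=33: ready={E} → run E
t=34: ready={E} → run E
t=35: ready={E} → run E
t=36: ready={E} → run E
t=37: ready={E} → run E
t=38: (idle)
t=39: (idle)
t=40: (idle)
t=41: (idle)
t=42: (idle)
t=43: (idle)

running at tick 26 = G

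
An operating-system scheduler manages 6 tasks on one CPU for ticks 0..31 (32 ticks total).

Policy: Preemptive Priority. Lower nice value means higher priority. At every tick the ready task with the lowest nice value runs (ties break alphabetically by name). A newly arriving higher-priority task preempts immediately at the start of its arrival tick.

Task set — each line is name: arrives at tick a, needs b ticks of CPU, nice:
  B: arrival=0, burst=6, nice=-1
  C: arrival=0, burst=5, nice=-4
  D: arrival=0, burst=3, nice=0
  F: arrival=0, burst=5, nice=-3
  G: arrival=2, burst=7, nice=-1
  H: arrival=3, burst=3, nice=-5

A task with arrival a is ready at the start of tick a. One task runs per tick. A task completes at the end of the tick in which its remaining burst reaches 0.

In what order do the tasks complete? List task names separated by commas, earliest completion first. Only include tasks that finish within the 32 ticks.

t=0: ready={B,C,D,F} → run C
t=1: ready={B,C,D,F} → run C
t=2: ready={B,C,D,F,G} → run C
t=3: ready={B,C,D,F,G,H} → run H
t=4: ready={B,C,D,F,G,H} → run H
t=5: ready={B,C,D,F,G,H} → run H
t=6: ready={B,C,D,F,G} → run C
t=7: ready={B,C,D,F,G} → run C
t=8: ready={B,D,F,G} → run F
t=9: ready={B,D,F,G} → run F
t=10: ready={B,D,F,G} → run F
t=11: ready={B,D,F,G} → run F
t=12: ready={B,D,F,G} → run F
t=13: ready={B,D,G} → run B
t=14: ready={B,D,G} → run B
t=15: ready={B,D,G} → run B
t=16: ready={B,D,G} → run B
t=17: ready={B,D,G} → run B
t=18: ready={B,D,G} → run B
t=19: ready={D,G} → run G
t=20: ready={D,G} → run G
t=21: ready={D,G} → run G
t=22: ready={D,G} → run G
t=23: ready={D,G} → run G
t=24: ready={D,G} → run G
t=25: ready={D,G} → run G
t=26: ready={D} → run D
t=27: ready={D} → run D
t=28: ready={D} → run D
t=29: (idle)
t=30: (idle)
t=31: (idle)

completion order = H, C, F, B, G, D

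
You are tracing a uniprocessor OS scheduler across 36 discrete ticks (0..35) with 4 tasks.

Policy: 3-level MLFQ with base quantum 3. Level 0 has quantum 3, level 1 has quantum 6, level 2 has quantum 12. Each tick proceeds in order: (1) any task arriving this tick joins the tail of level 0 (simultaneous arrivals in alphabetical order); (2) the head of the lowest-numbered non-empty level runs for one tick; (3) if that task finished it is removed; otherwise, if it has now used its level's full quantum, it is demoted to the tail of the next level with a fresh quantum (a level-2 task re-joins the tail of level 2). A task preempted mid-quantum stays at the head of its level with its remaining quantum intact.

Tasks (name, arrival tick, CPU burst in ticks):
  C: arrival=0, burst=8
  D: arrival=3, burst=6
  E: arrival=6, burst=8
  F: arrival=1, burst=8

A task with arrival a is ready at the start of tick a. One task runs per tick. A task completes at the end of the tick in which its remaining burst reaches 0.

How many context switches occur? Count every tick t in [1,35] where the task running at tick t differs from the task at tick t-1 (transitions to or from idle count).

context switches = 8

t=0: L0/L1/L2 = C/-/- → run C
t=1: L0/L1/L2 = CF/-/- → run C
t=2: L0/L1/L2 = CF/-/- → run C
t=3: L0/L1/L2 = FD/C/- → run F
t=4: L0/L1/L2 = FD/C/- → run F
t=5: L0/L1/L2 = FD/C/- → run F
t=6: L0/L1/L2 = DE/CF/- → run D
t=7: L0/L1/L2 = DE/CF/- → run D
t=8: L0/L1/L2 = DE/CF/- → run D
t=9: L0/L1/L2 = E/CFD/- → run E
t=10: L0/L1/L2 = E/CFD/- → run E
t=11: L0/L1/L2 = E/CFD/- → run E
t=12: L0/L1/L2 = -/CFDE/- → run C
t=13: L0/L1/L2 = -/CFDE/- → run C
t=14: L0/L1/L2 = -/CFDE/- → run C
t=15: L0/L1/L2 = -/CFDE/- → run C
t=16: L0/L1/L2 = -/CFDE/- → run C
t=17: L0/L1/L2 = -/FDE/- → run F
t=18: L0/L1/L2 = -/FDE/- → run F
t=19: L0/L1/L2 = -/FDE/- → run F
t=20: L0/L1/L2 = -/FDE/- → run F
t=21: L0/L1/L2 = -/FDE/- → run F
t=22: L0/L1/L2 = -/DE/- → run D
t=23: L0/L1/L2 = -/DE/- → run D
t=24: L0/L1/L2 = -/DE/- → run D
t=25: L0/L1/L2 = -/E/- → run E
t=26: L0/L1/L2 = -/E/- → run E
t=27: L0/L1/L2 = -/E/- → run E
t=28: L0/L1/L2 = -/E/- → run E
t=29: L0/L1/L2 = -/E/- → run E
t=30: (idle)
t=31: (idle)
t=32: (idle)
t=33: (idle)
t=34: (idle)
t=35: (idle)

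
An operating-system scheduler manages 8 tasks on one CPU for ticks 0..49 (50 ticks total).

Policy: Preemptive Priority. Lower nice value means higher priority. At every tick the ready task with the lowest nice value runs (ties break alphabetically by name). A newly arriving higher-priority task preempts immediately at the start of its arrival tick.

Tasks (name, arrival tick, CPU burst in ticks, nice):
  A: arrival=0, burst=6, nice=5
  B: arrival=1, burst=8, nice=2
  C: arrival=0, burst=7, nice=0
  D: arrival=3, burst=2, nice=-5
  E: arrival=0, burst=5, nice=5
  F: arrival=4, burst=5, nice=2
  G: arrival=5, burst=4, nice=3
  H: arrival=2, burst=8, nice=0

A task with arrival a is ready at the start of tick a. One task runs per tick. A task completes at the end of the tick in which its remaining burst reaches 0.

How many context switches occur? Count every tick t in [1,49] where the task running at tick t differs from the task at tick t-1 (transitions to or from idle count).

t=0: ready={A,C,E} → run C
t=1: ready={A,B,C,E} → run C
t=2: ready={A,B,C,E,H} → run C
t=3: ready={A,B,C,D,E,H} → run D
t=4: ready={A,B,C,D,E,F,H} → run D
t=5: ready={A,B,C,E,F,G,H} → run C
t=6: ready={A,B,C,E,F,G,H} → run C
t=7: ready={A,B,C,E,F,G,H} → run C
t=8: ready={A,B,C,E,F,G,H} → run C
t=9: ready={A,B,E,F,G,H} → run H
t=10: ready={A,B,E,F,G,H} → run H
t=11: ready={A,B,E,F,G,H} → run H
t=12: ready={A,B,E,F,G,H} → run H
t=13: ready={A,B,E,F,G,H} → run H
t=14: ready={A,B,E,F,G,H} → run H
t=15: ready={A,B,E,F,G,H} → run H
t=16: ready={A,B,E,F,G,H} → run H
t=17: ready={A,B,E,F,G} → run B
t=18: ready={A,B,E,F,G} → run B
t=19: ready={A,B,E,F,G} → run B
t=20: ready={A,B,E,F,G} → run B
t=21: ready={A,B,E,F,G} → run B
t=22: ready={A,B,E,F,G} → run B
t=23: ready={A,B,E,F,G} → run B
t=24: ready={A,B,E,F,G} → run B
t=25: ready={A,E,F,G} → run F
t=26: ready={A,E,F,G} → run F
t=27: ready={A,E,F,G} → run F
t=28: ready={A,E,F,G} → run F
t=29: ready={A,E,F,G} → run F
t=30: ready={A,E,G} → run G
t=31: ready={A,E,G} → run G
t=32: ready={A,E,G} → run G
t=33: ready={A,E,G} → run G
t=34: ready={A,E} → run A
t=35: ready={A,E} → run A
t=36: ready={A,E} → run A
t=37: ready={A,E} → run A
t=38: ready={A,E} → run A
t=39: ready={A,E} → run A
t=40: ready={E} → run E
t=41: ready={E} → run E
t=42: ready={E} → run E
t=43: ready={E} → run E
t=44: ready={E} → run E
t=45: (idle)
t=46: (idle)
t=47: (idle)
t=48: (idle)
t=49: (idle)

context switches = 9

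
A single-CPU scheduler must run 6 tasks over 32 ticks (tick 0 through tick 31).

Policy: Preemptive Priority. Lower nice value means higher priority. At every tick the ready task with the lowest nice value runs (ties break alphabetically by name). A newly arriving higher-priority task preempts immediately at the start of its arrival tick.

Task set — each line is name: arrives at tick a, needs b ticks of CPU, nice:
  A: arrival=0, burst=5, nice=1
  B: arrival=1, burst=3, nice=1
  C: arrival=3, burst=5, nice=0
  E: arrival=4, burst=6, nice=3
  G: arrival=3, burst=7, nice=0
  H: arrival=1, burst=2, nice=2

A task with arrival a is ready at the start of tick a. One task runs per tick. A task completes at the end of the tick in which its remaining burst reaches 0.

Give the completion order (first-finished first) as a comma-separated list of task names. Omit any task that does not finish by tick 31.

completion order = C, G, A, B, H, E

t=0: ready={A} → run A
t=1: ready={A,B,H} → run A
t=2: ready={A,B,H} → run A
t=3: ready={A,B,C,G,H} → run C
t=4: ready={A,B,C,E,G,H} → run C
t=5: ready={A,B,C,E,G,H} → run C
t=6: ready={A,B,C,E,G,H} → run C
t=7: ready={A,B,C,E,G,H} → run C
t=8: ready={A,B,E,G,H} → run G
t=9: ready={A,B,E,G,H} → run G
t=10: ready={A,B,E,G,H} → run G
t=11: ready={A,B,E,G,H} → run G
t=12: ready={A,B,E,G,H} → run G
t=13: ready={A,B,E,G,H} → run G
t=14: ready={A,B,E,G,H} → run G
t=15: ready={A,B,E,H} → run A
t=16: ready={A,B,E,H} → run A
t=17: ready={B,E,H} → run B
t=18: ready={B,E,H} → run B
t=19: ready={B,E,H} → run B
t=20: ready={E,H} → run H
t=21: ready={E,H} → run H
t=22: ready={E} → run E
t=23: ready={E} → run E
t=24: ready={E} → run E
t=25: ready={E} → run E
t=26: ready={E} → run E
t=27: ready={E} → run E
t=28: (idle)
t=29: (idle)
t=30: (idle)
t=31: (idle)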